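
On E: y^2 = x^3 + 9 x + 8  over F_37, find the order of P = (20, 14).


Compute successive multiples of P until we hit O:
  1P = (20, 14)
  2P = (7, 28)
  3P = (7, 9)
  4P = (20, 23)
  5P = O

ord(P) = 5


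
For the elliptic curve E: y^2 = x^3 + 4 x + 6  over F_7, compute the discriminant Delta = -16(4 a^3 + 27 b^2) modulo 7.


4 a^3 + 27 b^2 = 4*4^3 + 27*6^2 = 256 + 972 = 1228
Delta = -16 * (1228) = -19648
Delta mod 7 = 1

Delta = 1 (mod 7)


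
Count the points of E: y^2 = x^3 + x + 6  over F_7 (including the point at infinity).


For each x in F_7, count y with y^2 = x^3 + 1 x + 6 mod 7:
  x = 1: RHS = 1, y in [1, 6]  -> 2 point(s)
  x = 2: RHS = 2, y in [3, 4]  -> 2 point(s)
  x = 3: RHS = 1, y in [1, 6]  -> 2 point(s)
  x = 4: RHS = 4, y in [2, 5]  -> 2 point(s)
  x = 6: RHS = 4, y in [2, 5]  -> 2 point(s)
Affine points: 10. Add the point at infinity: total = 11.

#E(F_7) = 11


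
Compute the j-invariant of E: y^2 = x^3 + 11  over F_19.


Delta = -16(4 a^3 + 27 b^2) mod 19 = 16
-1728 * (4 a)^3 = -1728 * (4*0)^3 mod 19 = 0
j = 0 * 16^(-1) mod 19 = 0

j = 0 (mod 19)


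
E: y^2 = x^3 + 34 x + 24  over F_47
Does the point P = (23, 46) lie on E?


Check whether y^2 = x^3 + 34 x + 24 (mod 47) for (x, y) = (23, 46).
LHS: y^2 = 46^2 mod 47 = 1
RHS: x^3 + 34 x + 24 = 23^3 + 34*23 + 24 mod 47 = 1
LHS = RHS

Yes, on the curve


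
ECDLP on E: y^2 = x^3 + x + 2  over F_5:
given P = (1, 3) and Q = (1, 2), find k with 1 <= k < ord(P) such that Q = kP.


Enumerate multiples of P until we hit Q = (1, 2):
  1P = (1, 3)
  2P = (4, 0)
  3P = (1, 2)
Match found at i = 3.

k = 3


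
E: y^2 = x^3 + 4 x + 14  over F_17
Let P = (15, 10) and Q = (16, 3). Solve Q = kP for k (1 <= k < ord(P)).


Enumerate multiples of P until we hit Q = (16, 3):
  1P = (15, 10)
  2P = (6, 4)
  3P = (4, 3)
  4P = (14, 3)
  5P = (3, 6)
  6P = (1, 6)
  7P = (16, 14)
  8P = (2, 8)
  9P = (13, 6)
  10P = (10, 0)
  11P = (13, 11)
  12P = (2, 9)
  13P = (16, 3)
Match found at i = 13.

k = 13


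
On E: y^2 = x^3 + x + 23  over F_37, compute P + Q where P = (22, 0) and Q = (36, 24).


P != Q, so use the chord formula.
s = (y2 - y1) / (x2 - x1) = (24) / (14) mod 37 = 7
x3 = s^2 - x1 - x2 mod 37 = 7^2 - 22 - 36 = 28
y3 = s (x1 - x3) - y1 mod 37 = 7 * (22 - 28) - 0 = 32

P + Q = (28, 32)


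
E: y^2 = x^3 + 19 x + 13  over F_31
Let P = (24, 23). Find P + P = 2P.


Doubling: s = (3 x1^2 + a) / (2 y1)
s = (3*24^2 + 19) / (2*23) mod 31 = 9
x3 = s^2 - 2 x1 mod 31 = 9^2 - 2*24 = 2
y3 = s (x1 - x3) - y1 mod 31 = 9 * (24 - 2) - 23 = 20

2P = (2, 20)


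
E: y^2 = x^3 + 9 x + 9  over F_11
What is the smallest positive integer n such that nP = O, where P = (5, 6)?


Compute successive multiples of P until we hit O:
  1P = (5, 6)
  2P = (6, 9)
  3P = (9, 4)
  4P = (0, 8)
  5P = (0, 3)
  6P = (9, 7)
  7P = (6, 2)
  8P = (5, 5)
  ... (continuing to 9P)
  9P = O

ord(P) = 9


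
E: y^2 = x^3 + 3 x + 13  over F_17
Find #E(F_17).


For each x in F_17, count y with y^2 = x^3 + 3 x + 13 mod 17:
  x = 0: RHS = 13, y in [8, 9]  -> 2 point(s)
  x = 1: RHS = 0, y in [0]  -> 1 point(s)
  x = 3: RHS = 15, y in [7, 10]  -> 2 point(s)
  x = 4: RHS = 4, y in [2, 15]  -> 2 point(s)
  x = 5: RHS = 0, y in [0]  -> 1 point(s)
  x = 6: RHS = 9, y in [3, 14]  -> 2 point(s)
  x = 9: RHS = 4, y in [2, 15]  -> 2 point(s)
  x = 11: RHS = 0, y in [0]  -> 1 point(s)
  x = 12: RHS = 9, y in [3, 14]  -> 2 point(s)
  x = 15: RHS = 16, y in [4, 13]  -> 2 point(s)
  x = 16: RHS = 9, y in [3, 14]  -> 2 point(s)
Affine points: 19. Add the point at infinity: total = 20.

#E(F_17) = 20


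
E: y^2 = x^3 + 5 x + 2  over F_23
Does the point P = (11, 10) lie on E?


Check whether y^2 = x^3 + 5 x + 2 (mod 23) for (x, y) = (11, 10).
LHS: y^2 = 10^2 mod 23 = 8
RHS: x^3 + 5 x + 2 = 11^3 + 5*11 + 2 mod 23 = 8
LHS = RHS

Yes, on the curve


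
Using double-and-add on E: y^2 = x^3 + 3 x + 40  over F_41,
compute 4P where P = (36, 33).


k = 4 = 100_2 (binary, LSB first: 001)
Double-and-add from P = (36, 33):
  bit 0 = 0: acc unchanged = O
  bit 1 = 0: acc unchanged = O
  bit 2 = 1: acc = O + (10, 39) = (10, 39)

4P = (10, 39)


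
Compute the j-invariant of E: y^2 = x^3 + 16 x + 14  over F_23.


Delta = -16(4 a^3 + 27 b^2) mod 23 = 1
-1728 * (4 a)^3 = -1728 * (4*16)^3 mod 23 = 7
j = 7 * 1^(-1) mod 23 = 7

j = 7 (mod 23)


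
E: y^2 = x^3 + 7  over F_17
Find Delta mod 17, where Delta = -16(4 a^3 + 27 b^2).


4 a^3 + 27 b^2 = 4*0^3 + 27*7^2 = 0 + 1323 = 1323
Delta = -16 * (1323) = -21168
Delta mod 17 = 14

Delta = 14 (mod 17)


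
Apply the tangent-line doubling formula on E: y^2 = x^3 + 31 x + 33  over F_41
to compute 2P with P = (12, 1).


Doubling: s = (3 x1^2 + a) / (2 y1)
s = (3*12^2 + 31) / (2*1) mod 41 = 6
x3 = s^2 - 2 x1 mod 41 = 6^2 - 2*12 = 12
y3 = s (x1 - x3) - y1 mod 41 = 6 * (12 - 12) - 1 = 40

2P = (12, 40)


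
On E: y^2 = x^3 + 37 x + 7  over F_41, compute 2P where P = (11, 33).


k = 2 = 10_2 (binary, LSB first: 01)
Double-and-add from P = (11, 33):
  bit 0 = 0: acc unchanged = O
  bit 1 = 1: acc = O + (29, 7) = (29, 7)

2P = (29, 7)


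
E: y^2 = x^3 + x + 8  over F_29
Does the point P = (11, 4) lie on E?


Check whether y^2 = x^3 + 1 x + 8 (mod 29) for (x, y) = (11, 4).
LHS: y^2 = 4^2 mod 29 = 16
RHS: x^3 + 1 x + 8 = 11^3 + 1*11 + 8 mod 29 = 16
LHS = RHS

Yes, on the curve


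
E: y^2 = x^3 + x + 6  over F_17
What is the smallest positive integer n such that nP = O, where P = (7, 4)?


Compute successive multiples of P until we hit O:
  1P = (7, 4)
  2P = (1, 5)
  3P = (1, 12)
  4P = (7, 13)
  5P = O

ord(P) = 5


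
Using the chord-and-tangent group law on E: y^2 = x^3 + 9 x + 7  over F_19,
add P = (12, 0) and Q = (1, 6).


P != Q, so use the chord formula.
s = (y2 - y1) / (x2 - x1) = (6) / (8) mod 19 = 15
x3 = s^2 - x1 - x2 mod 19 = 15^2 - 12 - 1 = 3
y3 = s (x1 - x3) - y1 mod 19 = 15 * (12 - 3) - 0 = 2

P + Q = (3, 2)


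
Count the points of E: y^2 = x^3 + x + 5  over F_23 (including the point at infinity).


For each x in F_23, count y with y^2 = x^3 + 1 x + 5 mod 23:
  x = 3: RHS = 12, y in [9, 14]  -> 2 point(s)
  x = 4: RHS = 4, y in [2, 21]  -> 2 point(s)
  x = 10: RHS = 3, y in [7, 16]  -> 2 point(s)
  x = 11: RHS = 13, y in [6, 17]  -> 2 point(s)
  x = 14: RHS = 3, y in [7, 16]  -> 2 point(s)
  x = 16: RHS = 0, y in [0]  -> 1 point(s)
  x = 17: RHS = 13, y in [6, 17]  -> 2 point(s)
  x = 18: RHS = 13, y in [6, 17]  -> 2 point(s)
  x = 19: RHS = 6, y in [11, 12]  -> 2 point(s)
  x = 21: RHS = 18, y in [8, 15]  -> 2 point(s)
  x = 22: RHS = 3, y in [7, 16]  -> 2 point(s)
Affine points: 21. Add the point at infinity: total = 22.

#E(F_23) = 22


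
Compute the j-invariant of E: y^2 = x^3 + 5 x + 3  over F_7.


Delta = -16(4 a^3 + 27 b^2) mod 7 = 5
-1728 * (4 a)^3 = -1728 * (4*5)^3 mod 7 = 6
j = 6 * 5^(-1) mod 7 = 4

j = 4 (mod 7)


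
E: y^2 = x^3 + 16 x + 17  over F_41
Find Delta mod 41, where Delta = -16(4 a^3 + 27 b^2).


4 a^3 + 27 b^2 = 4*16^3 + 27*17^2 = 16384 + 7803 = 24187
Delta = -16 * (24187) = -386992
Delta mod 41 = 7

Delta = 7 (mod 41)


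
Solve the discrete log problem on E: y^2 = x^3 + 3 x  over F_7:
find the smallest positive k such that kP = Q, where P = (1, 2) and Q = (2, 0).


Enumerate multiples of P until we hit Q = (2, 0):
  1P = (1, 2)
  2P = (2, 0)
Match found at i = 2.

k = 2


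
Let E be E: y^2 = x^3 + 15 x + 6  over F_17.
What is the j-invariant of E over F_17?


Delta = -16(4 a^3 + 27 b^2) mod 17 = 5
-1728 * (4 a)^3 = -1728 * (4*15)^3 mod 17 = 5
j = 5 * 5^(-1) mod 17 = 1

j = 1 (mod 17)


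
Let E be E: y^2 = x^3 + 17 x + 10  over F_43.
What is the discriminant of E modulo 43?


4 a^3 + 27 b^2 = 4*17^3 + 27*10^2 = 19652 + 2700 = 22352
Delta = -16 * (22352) = -357632
Delta mod 43 = 42

Delta = 42 (mod 43)


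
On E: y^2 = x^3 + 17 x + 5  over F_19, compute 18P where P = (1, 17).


k = 18 = 10010_2 (binary, LSB first: 01001)
Double-and-add from P = (1, 17):
  bit 0 = 0: acc unchanged = O
  bit 1 = 1: acc = O + (4, 17) = (4, 17)
  bit 2 = 0: acc unchanged = (4, 17)
  bit 3 = 0: acc unchanged = (4, 17)
  bit 4 = 1: acc = (4, 17) + (10, 15) = (3, 8)

18P = (3, 8)


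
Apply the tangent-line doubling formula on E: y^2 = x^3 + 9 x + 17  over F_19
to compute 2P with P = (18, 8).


Doubling: s = (3 x1^2 + a) / (2 y1)
s = (3*18^2 + 9) / (2*8) mod 19 = 15
x3 = s^2 - 2 x1 mod 19 = 15^2 - 2*18 = 18
y3 = s (x1 - x3) - y1 mod 19 = 15 * (18 - 18) - 8 = 11

2P = (18, 11)


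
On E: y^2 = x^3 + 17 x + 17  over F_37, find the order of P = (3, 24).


Compute successive multiples of P until we hit O:
  1P = (3, 24)
  2P = (10, 22)
  3P = (12, 5)
  4P = (26, 4)
  5P = (4, 1)
  6P = (4, 36)
  7P = (26, 33)
  8P = (12, 32)
  ... (continuing to 11P)
  11P = O

ord(P) = 11


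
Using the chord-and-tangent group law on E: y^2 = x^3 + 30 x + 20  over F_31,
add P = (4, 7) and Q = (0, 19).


P != Q, so use the chord formula.
s = (y2 - y1) / (x2 - x1) = (12) / (27) mod 31 = 28
x3 = s^2 - x1 - x2 mod 31 = 28^2 - 4 - 0 = 5
y3 = s (x1 - x3) - y1 mod 31 = 28 * (4 - 5) - 7 = 27

P + Q = (5, 27)


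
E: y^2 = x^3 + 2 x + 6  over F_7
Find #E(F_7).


For each x in F_7, count y with y^2 = x^3 + 2 x + 6 mod 7:
  x = 1: RHS = 2, y in [3, 4]  -> 2 point(s)
  x = 2: RHS = 4, y in [2, 5]  -> 2 point(s)
  x = 3: RHS = 4, y in [2, 5]  -> 2 point(s)
  x = 4: RHS = 1, y in [1, 6]  -> 2 point(s)
  x = 5: RHS = 1, y in [1, 6]  -> 2 point(s)
Affine points: 10. Add the point at infinity: total = 11.

#E(F_7) = 11


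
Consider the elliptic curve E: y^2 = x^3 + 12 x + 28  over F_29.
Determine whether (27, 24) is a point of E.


Check whether y^2 = x^3 + 12 x + 28 (mod 29) for (x, y) = (27, 24).
LHS: y^2 = 24^2 mod 29 = 25
RHS: x^3 + 12 x + 28 = 27^3 + 12*27 + 28 mod 29 = 25
LHS = RHS

Yes, on the curve


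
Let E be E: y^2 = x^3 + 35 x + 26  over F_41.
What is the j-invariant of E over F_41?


Delta = -16(4 a^3 + 27 b^2) mod 41 = 18
-1728 * (4 a)^3 = -1728 * (4*35)^3 mod 41 = 1
j = 1 * 18^(-1) mod 41 = 16

j = 16 (mod 41)


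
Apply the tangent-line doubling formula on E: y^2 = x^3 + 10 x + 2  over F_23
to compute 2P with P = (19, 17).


Doubling: s = (3 x1^2 + a) / (2 y1)
s = (3*19^2 + 10) / (2*17) mod 23 = 22
x3 = s^2 - 2 x1 mod 23 = 22^2 - 2*19 = 9
y3 = s (x1 - x3) - y1 mod 23 = 22 * (19 - 9) - 17 = 19

2P = (9, 19)


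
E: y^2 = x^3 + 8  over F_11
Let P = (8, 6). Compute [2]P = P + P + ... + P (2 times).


k = 2 = 10_2 (binary, LSB first: 01)
Double-and-add from P = (8, 6):
  bit 0 = 0: acc unchanged = O
  bit 1 = 1: acc = O + (9, 0) = (9, 0)

2P = (9, 0)


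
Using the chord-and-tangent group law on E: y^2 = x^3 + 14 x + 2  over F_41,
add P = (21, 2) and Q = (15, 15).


P != Q, so use the chord formula.
s = (y2 - y1) / (x2 - x1) = (13) / (35) mod 41 = 32
x3 = s^2 - x1 - x2 mod 41 = 32^2 - 21 - 15 = 4
y3 = s (x1 - x3) - y1 mod 41 = 32 * (21 - 4) - 2 = 9

P + Q = (4, 9)


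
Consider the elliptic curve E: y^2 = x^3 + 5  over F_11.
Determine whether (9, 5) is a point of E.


Check whether y^2 = x^3 + 0 x + 5 (mod 11) for (x, y) = (9, 5).
LHS: y^2 = 5^2 mod 11 = 3
RHS: x^3 + 0 x + 5 = 9^3 + 0*9 + 5 mod 11 = 8
LHS != RHS

No, not on the curve


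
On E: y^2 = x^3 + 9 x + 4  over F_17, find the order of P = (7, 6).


Compute successive multiples of P until we hit O:
  1P = (7, 6)
  2P = (2, 8)
  3P = (0, 15)
  4P = (12, 15)
  5P = (6, 6)
  6P = (4, 11)
  7P = (5, 2)
  8P = (9, 7)
  ... (continuing to 19P)
  19P = O

ord(P) = 19


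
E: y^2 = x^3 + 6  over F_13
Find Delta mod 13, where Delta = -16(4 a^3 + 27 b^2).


4 a^3 + 27 b^2 = 4*0^3 + 27*6^2 = 0 + 972 = 972
Delta = -16 * (972) = -15552
Delta mod 13 = 9

Delta = 9 (mod 13)


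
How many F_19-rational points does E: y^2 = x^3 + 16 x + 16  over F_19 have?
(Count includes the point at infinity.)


For each x in F_19, count y with y^2 = x^3 + 16 x + 16 mod 19:
  x = 0: RHS = 16, y in [4, 15]  -> 2 point(s)
  x = 4: RHS = 11, y in [7, 12]  -> 2 point(s)
  x = 6: RHS = 5, y in [9, 10]  -> 2 point(s)
  x = 10: RHS = 17, y in [6, 13]  -> 2 point(s)
  x = 12: RHS = 17, y in [6, 13]  -> 2 point(s)
  x = 14: RHS = 1, y in [1, 18]  -> 2 point(s)
  x = 16: RHS = 17, y in [6, 13]  -> 2 point(s)
Affine points: 14. Add the point at infinity: total = 15.

#E(F_19) = 15


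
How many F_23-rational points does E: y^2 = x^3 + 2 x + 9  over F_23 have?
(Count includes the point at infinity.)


For each x in F_23, count y with y^2 = x^3 + 2 x + 9 mod 23:
  x = 0: RHS = 9, y in [3, 20]  -> 2 point(s)
  x = 1: RHS = 12, y in [9, 14]  -> 2 point(s)
  x = 4: RHS = 12, y in [9, 14]  -> 2 point(s)
  x = 5: RHS = 6, y in [11, 12]  -> 2 point(s)
  x = 8: RHS = 8, y in [10, 13]  -> 2 point(s)
  x = 12: RHS = 13, y in [6, 17]  -> 2 point(s)
  x = 13: RHS = 1, y in [1, 22]  -> 2 point(s)
  x = 18: RHS = 12, y in [9, 14]  -> 2 point(s)
  x = 19: RHS = 6, y in [11, 12]  -> 2 point(s)
  x = 22: RHS = 6, y in [11, 12]  -> 2 point(s)
Affine points: 20. Add the point at infinity: total = 21.

#E(F_23) = 21


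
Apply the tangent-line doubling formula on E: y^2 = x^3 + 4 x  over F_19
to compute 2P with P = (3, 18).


Doubling: s = (3 x1^2 + a) / (2 y1)
s = (3*3^2 + 4) / (2*18) mod 19 = 13
x3 = s^2 - 2 x1 mod 19 = 13^2 - 2*3 = 11
y3 = s (x1 - x3) - y1 mod 19 = 13 * (3 - 11) - 18 = 11

2P = (11, 11)


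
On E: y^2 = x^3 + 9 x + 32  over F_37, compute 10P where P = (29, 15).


k = 10 = 1010_2 (binary, LSB first: 0101)
Double-and-add from P = (29, 15):
  bit 0 = 0: acc unchanged = O
  bit 1 = 1: acc = O + (25, 34) = (25, 34)
  bit 2 = 0: acc unchanged = (25, 34)
  bit 3 = 1: acc = (25, 34) + (10, 30) = (32, 11)

10P = (32, 11)


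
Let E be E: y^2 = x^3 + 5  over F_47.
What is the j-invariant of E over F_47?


Delta = -16(4 a^3 + 27 b^2) mod 47 = 10
-1728 * (4 a)^3 = -1728 * (4*0)^3 mod 47 = 0
j = 0 * 10^(-1) mod 47 = 0

j = 0 (mod 47)


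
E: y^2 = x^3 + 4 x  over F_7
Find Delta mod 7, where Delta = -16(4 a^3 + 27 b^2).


4 a^3 + 27 b^2 = 4*4^3 + 27*0^2 = 256 + 0 = 256
Delta = -16 * (256) = -4096
Delta mod 7 = 6

Delta = 6 (mod 7)


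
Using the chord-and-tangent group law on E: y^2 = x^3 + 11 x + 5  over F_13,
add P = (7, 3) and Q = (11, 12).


P != Q, so use the chord formula.
s = (y2 - y1) / (x2 - x1) = (9) / (4) mod 13 = 12
x3 = s^2 - x1 - x2 mod 13 = 12^2 - 7 - 11 = 9
y3 = s (x1 - x3) - y1 mod 13 = 12 * (7 - 9) - 3 = 12

P + Q = (9, 12)


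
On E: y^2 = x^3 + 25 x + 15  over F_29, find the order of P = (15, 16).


Compute successive multiples of P until we hit O:
  1P = (15, 16)
  2P = (4, 18)
  3P = (5, 27)
  4P = (25, 24)
  5P = (14, 8)
  6P = (6, 27)
  7P = (12, 19)
  8P = (3, 1)
  ... (continuing to 24P)
  24P = O

ord(P) = 24


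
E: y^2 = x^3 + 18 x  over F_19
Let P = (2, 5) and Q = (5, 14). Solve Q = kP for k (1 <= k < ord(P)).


Enumerate multiples of P until we hit Q = (5, 14):
  1P = (2, 5)
  2P = (5, 5)
  3P = (12, 14)
  4P = (6, 18)
  5P = (18, 0)
  6P = (6, 1)
  7P = (12, 5)
  8P = (5, 14)
Match found at i = 8.

k = 8


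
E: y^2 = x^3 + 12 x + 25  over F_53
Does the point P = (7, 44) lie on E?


Check whether y^2 = x^3 + 12 x + 25 (mod 53) for (x, y) = (7, 44).
LHS: y^2 = 44^2 mod 53 = 28
RHS: x^3 + 12 x + 25 = 7^3 + 12*7 + 25 mod 53 = 28
LHS = RHS

Yes, on the curve


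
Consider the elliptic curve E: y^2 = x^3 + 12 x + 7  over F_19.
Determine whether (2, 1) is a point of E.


Check whether y^2 = x^3 + 12 x + 7 (mod 19) for (x, y) = (2, 1).
LHS: y^2 = 1^2 mod 19 = 1
RHS: x^3 + 12 x + 7 = 2^3 + 12*2 + 7 mod 19 = 1
LHS = RHS

Yes, on the curve


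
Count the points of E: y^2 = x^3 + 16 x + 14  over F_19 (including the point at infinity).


For each x in F_19, count y with y^2 = x^3 + 16 x + 14 mod 19:
  x = 2: RHS = 16, y in [4, 15]  -> 2 point(s)
  x = 4: RHS = 9, y in [3, 16]  -> 2 point(s)
  x = 11: RHS = 1, y in [1, 18]  -> 2 point(s)
  x = 13: RHS = 6, y in [5, 14]  -> 2 point(s)
  x = 15: RHS = 0, y in [0]  -> 1 point(s)
  x = 18: RHS = 16, y in [4, 15]  -> 2 point(s)
Affine points: 11. Add the point at infinity: total = 12.

#E(F_19) = 12


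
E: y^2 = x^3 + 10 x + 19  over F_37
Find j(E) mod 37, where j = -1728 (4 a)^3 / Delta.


Delta = -16(4 a^3 + 27 b^2) mod 37 = 13
-1728 * (4 a)^3 = -1728 * (4*10)^3 mod 37 = 1
j = 1 * 13^(-1) mod 37 = 20

j = 20 (mod 37)


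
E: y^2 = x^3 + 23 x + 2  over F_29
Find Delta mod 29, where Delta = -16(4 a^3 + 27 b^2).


4 a^3 + 27 b^2 = 4*23^3 + 27*2^2 = 48668 + 108 = 48776
Delta = -16 * (48776) = -780416
Delta mod 29 = 3

Delta = 3 (mod 29)


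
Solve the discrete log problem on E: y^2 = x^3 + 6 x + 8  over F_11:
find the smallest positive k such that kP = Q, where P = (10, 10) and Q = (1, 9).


Enumerate multiples of P until we hit Q = (1, 9):
  1P = (10, 10)
  2P = (3, 8)
  3P = (1, 2)
  4P = (5, 3)
  5P = (5, 8)
  6P = (1, 9)
Match found at i = 6.

k = 6


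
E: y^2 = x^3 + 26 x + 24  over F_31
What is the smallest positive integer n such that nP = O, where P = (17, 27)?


Compute successive multiples of P until we hit O:
  1P = (17, 27)
  2P = (15, 21)
  3P = (8, 0)
  4P = (15, 10)
  5P = (17, 4)
  6P = O

ord(P) = 6


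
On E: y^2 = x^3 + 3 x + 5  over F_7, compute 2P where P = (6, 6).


Doubling: s = (3 x1^2 + a) / (2 y1)
s = (3*6^2 + 3) / (2*6) mod 7 = 4
x3 = s^2 - 2 x1 mod 7 = 4^2 - 2*6 = 4
y3 = s (x1 - x3) - y1 mod 7 = 4 * (6 - 4) - 6 = 2

2P = (4, 2)


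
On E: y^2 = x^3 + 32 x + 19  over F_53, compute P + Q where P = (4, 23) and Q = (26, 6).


P != Q, so use the chord formula.
s = (y2 - y1) / (x2 - x1) = (36) / (22) mod 53 = 45
x3 = s^2 - x1 - x2 mod 53 = 45^2 - 4 - 26 = 34
y3 = s (x1 - x3) - y1 mod 53 = 45 * (4 - 34) - 23 = 5

P + Q = (34, 5)


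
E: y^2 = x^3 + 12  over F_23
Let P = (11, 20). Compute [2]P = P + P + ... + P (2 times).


k = 2 = 10_2 (binary, LSB first: 01)
Double-and-add from P = (11, 20):
  bit 0 = 0: acc unchanged = O
  bit 1 = 1: acc = O + (10, 0) = (10, 0)

2P = (10, 0)


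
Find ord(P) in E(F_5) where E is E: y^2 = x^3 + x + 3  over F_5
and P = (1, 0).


Compute successive multiples of P until we hit O:
  1P = (1, 0)
  2P = O

ord(P) = 2


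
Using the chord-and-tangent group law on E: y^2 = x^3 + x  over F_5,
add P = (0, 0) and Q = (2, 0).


P != Q, so use the chord formula.
s = (y2 - y1) / (x2 - x1) = (0) / (2) mod 5 = 0
x3 = s^2 - x1 - x2 mod 5 = 0^2 - 0 - 2 = 3
y3 = s (x1 - x3) - y1 mod 5 = 0 * (0 - 3) - 0 = 0

P + Q = (3, 0)


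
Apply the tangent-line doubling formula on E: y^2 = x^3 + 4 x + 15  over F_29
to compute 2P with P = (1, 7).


Doubling: s = (3 x1^2 + a) / (2 y1)
s = (3*1^2 + 4) / (2*7) mod 29 = 15
x3 = s^2 - 2 x1 mod 29 = 15^2 - 2*1 = 20
y3 = s (x1 - x3) - y1 mod 29 = 15 * (1 - 20) - 7 = 27

2P = (20, 27)


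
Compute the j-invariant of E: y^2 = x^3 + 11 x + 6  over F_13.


Delta = -16(4 a^3 + 27 b^2) mod 13 = 1
-1728 * (4 a)^3 = -1728 * (4*11)^3 mod 13 = 8
j = 8 * 1^(-1) mod 13 = 8

j = 8 (mod 13)


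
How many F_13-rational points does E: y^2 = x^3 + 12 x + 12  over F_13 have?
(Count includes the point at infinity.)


For each x in F_13, count y with y^2 = x^3 + 12 x + 12 mod 13:
  x = 0: RHS = 12, y in [5, 8]  -> 2 point(s)
  x = 1: RHS = 12, y in [5, 8]  -> 2 point(s)
  x = 3: RHS = 10, y in [6, 7]  -> 2 point(s)
  x = 6: RHS = 1, y in [1, 12]  -> 2 point(s)
  x = 7: RHS = 10, y in [6, 7]  -> 2 point(s)
  x = 8: RHS = 9, y in [3, 10]  -> 2 point(s)
  x = 9: RHS = 4, y in [2, 11]  -> 2 point(s)
  x = 10: RHS = 1, y in [1, 12]  -> 2 point(s)
  x = 12: RHS = 12, y in [5, 8]  -> 2 point(s)
Affine points: 18. Add the point at infinity: total = 19.

#E(F_13) = 19


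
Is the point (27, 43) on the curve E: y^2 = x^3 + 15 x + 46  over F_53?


Check whether y^2 = x^3 + 15 x + 46 (mod 53) for (x, y) = (27, 43).
LHS: y^2 = 43^2 mod 53 = 47
RHS: x^3 + 15 x + 46 = 27^3 + 15*27 + 46 mod 53 = 47
LHS = RHS

Yes, on the curve


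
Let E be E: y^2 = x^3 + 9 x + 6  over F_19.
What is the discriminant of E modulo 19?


4 a^3 + 27 b^2 = 4*9^3 + 27*6^2 = 2916 + 972 = 3888
Delta = -16 * (3888) = -62208
Delta mod 19 = 17

Delta = 17 (mod 19)


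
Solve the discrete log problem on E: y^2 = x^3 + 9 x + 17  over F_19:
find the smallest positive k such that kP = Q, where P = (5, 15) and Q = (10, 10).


Enumerate multiples of P until we hit Q = (10, 10):
  1P = (5, 15)
  2P = (10, 9)
  3P = (10, 10)
Match found at i = 3.

k = 3


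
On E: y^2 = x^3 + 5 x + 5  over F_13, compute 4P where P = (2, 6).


k = 4 = 100_2 (binary, LSB first: 001)
Double-and-add from P = (2, 6):
  bit 0 = 0: acc unchanged = O
  bit 1 = 0: acc unchanged = O
  bit 2 = 1: acc = O + (12, 5) = (12, 5)

4P = (12, 5)


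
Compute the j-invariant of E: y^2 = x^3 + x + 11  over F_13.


Delta = -16(4 a^3 + 27 b^2) mod 13 = 2
-1728 * (4 a)^3 = -1728 * (4*1)^3 mod 13 = 12
j = 12 * 2^(-1) mod 13 = 6

j = 6 (mod 13)


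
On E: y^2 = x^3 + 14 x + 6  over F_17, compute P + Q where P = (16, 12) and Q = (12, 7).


P != Q, so use the chord formula.
s = (y2 - y1) / (x2 - x1) = (12) / (13) mod 17 = 14
x3 = s^2 - x1 - x2 mod 17 = 14^2 - 16 - 12 = 15
y3 = s (x1 - x3) - y1 mod 17 = 14 * (16 - 15) - 12 = 2

P + Q = (15, 2)


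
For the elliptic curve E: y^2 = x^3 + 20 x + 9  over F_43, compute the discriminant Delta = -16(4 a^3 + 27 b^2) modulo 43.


4 a^3 + 27 b^2 = 4*20^3 + 27*9^2 = 32000 + 2187 = 34187
Delta = -16 * (34187) = -546992
Delta mod 43 = 11

Delta = 11 (mod 43)


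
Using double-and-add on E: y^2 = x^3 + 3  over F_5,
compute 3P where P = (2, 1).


k = 3 = 11_2 (binary, LSB first: 11)
Double-and-add from P = (2, 1):
  bit 0 = 1: acc = O + (2, 1) = (2, 1)
  bit 1 = 1: acc = (2, 1) + (2, 4) = O

3P = O


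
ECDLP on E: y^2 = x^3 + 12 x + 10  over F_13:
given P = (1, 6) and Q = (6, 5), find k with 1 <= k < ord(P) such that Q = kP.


Enumerate multiples of P until we hit Q = (6, 5):
  1P = (1, 6)
  2P = (2, 9)
  3P = (6, 5)
Match found at i = 3.

k = 3


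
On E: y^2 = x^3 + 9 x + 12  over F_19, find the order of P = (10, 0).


Compute successive multiples of P until we hit O:
  1P = (10, 0)
  2P = O

ord(P) = 2


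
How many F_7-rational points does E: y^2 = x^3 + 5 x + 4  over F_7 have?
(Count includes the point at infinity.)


For each x in F_7, count y with y^2 = x^3 + 5 x + 4 mod 7:
  x = 0: RHS = 4, y in [2, 5]  -> 2 point(s)
  x = 2: RHS = 1, y in [1, 6]  -> 2 point(s)
  x = 3: RHS = 4, y in [2, 5]  -> 2 point(s)
  x = 4: RHS = 4, y in [2, 5]  -> 2 point(s)
  x = 5: RHS = 0, y in [0]  -> 1 point(s)
Affine points: 9. Add the point at infinity: total = 10.

#E(F_7) = 10


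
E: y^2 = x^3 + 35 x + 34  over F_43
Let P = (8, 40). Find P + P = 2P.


Doubling: s = (3 x1^2 + a) / (2 y1)
s = (3*8^2 + 35) / (2*40) mod 43 = 41
x3 = s^2 - 2 x1 mod 43 = 41^2 - 2*8 = 31
y3 = s (x1 - x3) - y1 mod 43 = 41 * (8 - 31) - 40 = 6

2P = (31, 6)


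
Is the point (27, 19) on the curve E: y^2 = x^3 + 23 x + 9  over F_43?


Check whether y^2 = x^3 + 23 x + 9 (mod 43) for (x, y) = (27, 19).
LHS: y^2 = 19^2 mod 43 = 17
RHS: x^3 + 23 x + 9 = 27^3 + 23*27 + 9 mod 43 = 17
LHS = RHS

Yes, on the curve


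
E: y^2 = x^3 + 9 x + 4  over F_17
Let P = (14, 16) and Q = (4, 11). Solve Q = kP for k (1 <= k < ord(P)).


Enumerate multiples of P until we hit Q = (4, 11):
  1P = (14, 16)
  2P = (7, 11)
  3P = (9, 7)
  4P = (2, 9)
  5P = (5, 2)
  6P = (0, 2)
  7P = (4, 11)
Match found at i = 7.

k = 7


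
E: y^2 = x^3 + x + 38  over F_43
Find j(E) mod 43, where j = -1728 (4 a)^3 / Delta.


Delta = -16(4 a^3 + 27 b^2) mod 43 = 15
-1728 * (4 a)^3 = -1728 * (4*1)^3 mod 43 = 4
j = 4 * 15^(-1) mod 43 = 6

j = 6 (mod 43)


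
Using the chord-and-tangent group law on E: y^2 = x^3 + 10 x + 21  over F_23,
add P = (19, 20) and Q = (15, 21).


P != Q, so use the chord formula.
s = (y2 - y1) / (x2 - x1) = (1) / (19) mod 23 = 17
x3 = s^2 - x1 - x2 mod 23 = 17^2 - 19 - 15 = 2
y3 = s (x1 - x3) - y1 mod 23 = 17 * (19 - 2) - 20 = 16

P + Q = (2, 16)


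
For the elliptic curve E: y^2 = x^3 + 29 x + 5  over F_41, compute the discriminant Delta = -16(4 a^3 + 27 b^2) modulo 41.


4 a^3 + 27 b^2 = 4*29^3 + 27*5^2 = 97556 + 675 = 98231
Delta = -16 * (98231) = -1571696
Delta mod 41 = 39

Delta = 39 (mod 41)


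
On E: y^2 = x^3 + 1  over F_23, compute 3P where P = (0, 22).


k = 3 = 11_2 (binary, LSB first: 11)
Double-and-add from P = (0, 22):
  bit 0 = 1: acc = O + (0, 22) = (0, 22)
  bit 1 = 1: acc = (0, 22) + (0, 1) = O

3P = O


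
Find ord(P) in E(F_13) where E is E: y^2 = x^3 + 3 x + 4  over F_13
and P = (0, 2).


Compute successive multiples of P until we hit O:
  1P = (0, 2)
  2P = (3, 12)
  3P = (11, 9)
  4P = (11, 4)
  5P = (3, 1)
  6P = (0, 11)
  7P = O

ord(P) = 7


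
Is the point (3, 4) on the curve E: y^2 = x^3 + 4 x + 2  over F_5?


Check whether y^2 = x^3 + 4 x + 2 (mod 5) for (x, y) = (3, 4).
LHS: y^2 = 4^2 mod 5 = 1
RHS: x^3 + 4 x + 2 = 3^3 + 4*3 + 2 mod 5 = 1
LHS = RHS

Yes, on the curve


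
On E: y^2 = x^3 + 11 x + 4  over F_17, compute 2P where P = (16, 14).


Doubling: s = (3 x1^2 + a) / (2 y1)
s = (3*16^2 + 11) / (2*14) mod 17 = 9
x3 = s^2 - 2 x1 mod 17 = 9^2 - 2*16 = 15
y3 = s (x1 - x3) - y1 mod 17 = 9 * (16 - 15) - 14 = 12

2P = (15, 12)


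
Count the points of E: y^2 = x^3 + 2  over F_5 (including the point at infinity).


For each x in F_5, count y with y^2 = x^3 + 0 x + 2 mod 5:
  x = 2: RHS = 0, y in [0]  -> 1 point(s)
  x = 3: RHS = 4, y in [2, 3]  -> 2 point(s)
  x = 4: RHS = 1, y in [1, 4]  -> 2 point(s)
Affine points: 5. Add the point at infinity: total = 6.

#E(F_5) = 6


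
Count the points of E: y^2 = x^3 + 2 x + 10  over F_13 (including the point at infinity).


For each x in F_13, count y with y^2 = x^3 + 2 x + 10 mod 13:
  x = 0: RHS = 10, y in [6, 7]  -> 2 point(s)
  x = 1: RHS = 0, y in [0]  -> 1 point(s)
  x = 2: RHS = 9, y in [3, 10]  -> 2 point(s)
  x = 3: RHS = 4, y in [2, 11]  -> 2 point(s)
  x = 4: RHS = 4, y in [2, 11]  -> 2 point(s)
  x = 6: RHS = 4, y in [2, 11]  -> 2 point(s)
  x = 7: RHS = 3, y in [4, 9]  -> 2 point(s)
  x = 9: RHS = 3, y in [4, 9]  -> 2 point(s)
  x = 10: RHS = 3, y in [4, 9]  -> 2 point(s)
Affine points: 17. Add the point at infinity: total = 18.

#E(F_13) = 18


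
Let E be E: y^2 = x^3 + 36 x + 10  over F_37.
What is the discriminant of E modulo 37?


4 a^3 + 27 b^2 = 4*36^3 + 27*10^2 = 186624 + 2700 = 189324
Delta = -16 * (189324) = -3029184
Delta mod 37 = 6

Delta = 6 (mod 37)


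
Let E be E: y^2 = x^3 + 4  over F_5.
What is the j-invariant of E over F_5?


Delta = -16(4 a^3 + 27 b^2) mod 5 = 3
-1728 * (4 a)^3 = -1728 * (4*0)^3 mod 5 = 0
j = 0 * 3^(-1) mod 5 = 0

j = 0 (mod 5)


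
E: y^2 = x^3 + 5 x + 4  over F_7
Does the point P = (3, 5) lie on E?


Check whether y^2 = x^3 + 5 x + 4 (mod 7) for (x, y) = (3, 5).
LHS: y^2 = 5^2 mod 7 = 4
RHS: x^3 + 5 x + 4 = 3^3 + 5*3 + 4 mod 7 = 4
LHS = RHS

Yes, on the curve


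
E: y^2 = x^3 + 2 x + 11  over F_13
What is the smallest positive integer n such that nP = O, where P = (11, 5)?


Compute successive multiples of P until we hit O:
  1P = (11, 5)
  2P = (7, 11)
  3P = (7, 2)
  4P = (11, 8)
  5P = O

ord(P) = 5


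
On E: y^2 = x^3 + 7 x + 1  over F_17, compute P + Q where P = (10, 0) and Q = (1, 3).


P != Q, so use the chord formula.
s = (y2 - y1) / (x2 - x1) = (3) / (8) mod 17 = 11
x3 = s^2 - x1 - x2 mod 17 = 11^2 - 10 - 1 = 8
y3 = s (x1 - x3) - y1 mod 17 = 11 * (10 - 8) - 0 = 5

P + Q = (8, 5)


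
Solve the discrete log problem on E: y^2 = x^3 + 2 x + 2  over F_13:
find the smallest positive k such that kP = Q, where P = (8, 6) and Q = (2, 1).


Enumerate multiples of P until we hit Q = (2, 1):
  1P = (8, 6)
  2P = (11, 4)
  3P = (6, 10)
  4P = (3, 10)
  5P = (12, 5)
  6P = (2, 12)
  7P = (4, 3)
  8P = (4, 10)
  9P = (2, 1)
Match found at i = 9.

k = 9


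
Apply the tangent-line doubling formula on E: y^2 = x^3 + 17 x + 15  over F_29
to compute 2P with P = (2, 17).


Doubling: s = (3 x1^2 + a) / (2 y1)
s = (3*2^2 + 17) / (2*17) mod 29 = 0
x3 = s^2 - 2 x1 mod 29 = 0^2 - 2*2 = 25
y3 = s (x1 - x3) - y1 mod 29 = 0 * (2 - 25) - 17 = 12

2P = (25, 12)


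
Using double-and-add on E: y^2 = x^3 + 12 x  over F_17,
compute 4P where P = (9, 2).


k = 4 = 100_2 (binary, LSB first: 001)
Double-and-add from P = (9, 2):
  bit 0 = 0: acc unchanged = O
  bit 1 = 0: acc unchanged = O
  bit 2 = 1: acc = O + (15, 11) = (15, 11)

4P = (15, 11)


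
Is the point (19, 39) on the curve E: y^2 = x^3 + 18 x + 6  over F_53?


Check whether y^2 = x^3 + 18 x + 6 (mod 53) for (x, y) = (19, 39).
LHS: y^2 = 39^2 mod 53 = 37
RHS: x^3 + 18 x + 6 = 19^3 + 18*19 + 6 mod 53 = 52
LHS != RHS

No, not on the curve


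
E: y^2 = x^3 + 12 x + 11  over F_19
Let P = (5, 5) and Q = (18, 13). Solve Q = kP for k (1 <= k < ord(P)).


Enumerate multiples of P until we hit Q = (18, 13):
  1P = (5, 5)
  2P = (18, 13)
Match found at i = 2.

k = 2


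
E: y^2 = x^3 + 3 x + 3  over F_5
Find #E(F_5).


For each x in F_5, count y with y^2 = x^3 + 3 x + 3 mod 5:
  x = 3: RHS = 4, y in [2, 3]  -> 2 point(s)
  x = 4: RHS = 4, y in [2, 3]  -> 2 point(s)
Affine points: 4. Add the point at infinity: total = 5.

#E(F_5) = 5


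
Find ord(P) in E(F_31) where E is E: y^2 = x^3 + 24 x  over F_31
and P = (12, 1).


Compute successive multiples of P until we hit O:
  1P = (12, 1)
  2P = (4, 25)
  3P = (24, 4)
  4P = (28, 26)
  5P = (11, 18)
  6P = (18, 8)
  7P = (17, 19)
  8P = (10, 0)
  ... (continuing to 16P)
  16P = O

ord(P) = 16


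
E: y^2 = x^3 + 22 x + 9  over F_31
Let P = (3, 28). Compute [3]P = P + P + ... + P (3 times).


k = 3 = 11_2 (binary, LSB first: 11)
Double-and-add from P = (3, 28):
  bit 0 = 1: acc = O + (3, 28) = (3, 28)
  bit 1 = 1: acc = (3, 28) + (3, 3) = O

3P = O


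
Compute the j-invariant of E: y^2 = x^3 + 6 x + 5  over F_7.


Delta = -16(4 a^3 + 27 b^2) mod 7 = 2
-1728 * (4 a)^3 = -1728 * (4*6)^3 mod 7 = 6
j = 6 * 2^(-1) mod 7 = 3

j = 3 (mod 7)


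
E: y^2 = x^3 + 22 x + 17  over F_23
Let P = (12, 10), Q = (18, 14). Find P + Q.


P != Q, so use the chord formula.
s = (y2 - y1) / (x2 - x1) = (4) / (6) mod 23 = 16
x3 = s^2 - x1 - x2 mod 23 = 16^2 - 12 - 18 = 19
y3 = s (x1 - x3) - y1 mod 23 = 16 * (12 - 19) - 10 = 16

P + Q = (19, 16)


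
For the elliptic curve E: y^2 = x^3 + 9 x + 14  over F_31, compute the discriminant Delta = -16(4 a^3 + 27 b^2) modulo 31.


4 a^3 + 27 b^2 = 4*9^3 + 27*14^2 = 2916 + 5292 = 8208
Delta = -16 * (8208) = -131328
Delta mod 31 = 19

Delta = 19 (mod 31)


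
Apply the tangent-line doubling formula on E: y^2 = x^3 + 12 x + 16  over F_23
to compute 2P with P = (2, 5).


Doubling: s = (3 x1^2 + a) / (2 y1)
s = (3*2^2 + 12) / (2*5) mod 23 = 7
x3 = s^2 - 2 x1 mod 23 = 7^2 - 2*2 = 22
y3 = s (x1 - x3) - y1 mod 23 = 7 * (2 - 22) - 5 = 16

2P = (22, 16)


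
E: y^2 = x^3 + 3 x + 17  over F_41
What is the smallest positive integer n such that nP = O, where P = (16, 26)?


Compute successive multiples of P until we hit O:
  1P = (16, 26)
  2P = (18, 9)
  3P = (28, 35)
  4P = (36, 0)
  5P = (28, 6)
  6P = (18, 32)
  7P = (16, 15)
  8P = O

ord(P) = 8


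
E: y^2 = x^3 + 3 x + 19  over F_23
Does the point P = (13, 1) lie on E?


Check whether y^2 = x^3 + 3 x + 19 (mod 23) for (x, y) = (13, 1).
LHS: y^2 = 1^2 mod 23 = 1
RHS: x^3 + 3 x + 19 = 13^3 + 3*13 + 19 mod 23 = 1
LHS = RHS

Yes, on the curve


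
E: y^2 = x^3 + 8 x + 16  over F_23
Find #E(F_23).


For each x in F_23, count y with y^2 = x^3 + 8 x + 16 mod 23:
  x = 0: RHS = 16, y in [4, 19]  -> 2 point(s)
  x = 1: RHS = 2, y in [5, 18]  -> 2 point(s)
  x = 6: RHS = 4, y in [2, 21]  -> 2 point(s)
  x = 7: RHS = 1, y in [1, 22]  -> 2 point(s)
  x = 9: RHS = 12, y in [9, 14]  -> 2 point(s)
  x = 11: RHS = 9, y in [3, 20]  -> 2 point(s)
  x = 12: RHS = 0, y in [0]  -> 1 point(s)
  x = 16: RHS = 8, y in [10, 13]  -> 2 point(s)
  x = 18: RHS = 12, y in [9, 14]  -> 2 point(s)
  x = 19: RHS = 12, y in [9, 14]  -> 2 point(s)
Affine points: 19. Add the point at infinity: total = 20.

#E(F_23) = 20


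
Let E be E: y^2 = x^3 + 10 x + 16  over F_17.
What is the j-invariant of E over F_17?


Delta = -16(4 a^3 + 27 b^2) mod 17 = 15
-1728 * (4 a)^3 = -1728 * (4*10)^3 mod 17 = 4
j = 4 * 15^(-1) mod 17 = 15

j = 15 (mod 17)


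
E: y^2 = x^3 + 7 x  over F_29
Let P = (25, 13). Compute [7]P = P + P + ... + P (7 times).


k = 7 = 111_2 (binary, LSB first: 111)
Double-and-add from P = (25, 13):
  bit 0 = 1: acc = O + (25, 13) = (25, 13)
  bit 1 = 1: acc = (25, 13) + (9, 3) = (4, 11)
  bit 2 = 1: acc = (4, 11) + (20, 22) = (4, 18)

7P = (4, 18)


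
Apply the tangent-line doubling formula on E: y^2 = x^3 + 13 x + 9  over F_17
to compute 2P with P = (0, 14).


Doubling: s = (3 x1^2 + a) / (2 y1)
s = (3*0^2 + 13) / (2*14) mod 17 = 12
x3 = s^2 - 2 x1 mod 17 = 12^2 - 2*0 = 8
y3 = s (x1 - x3) - y1 mod 17 = 12 * (0 - 8) - 14 = 9

2P = (8, 9)


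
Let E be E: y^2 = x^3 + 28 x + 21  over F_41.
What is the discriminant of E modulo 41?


4 a^3 + 27 b^2 = 4*28^3 + 27*21^2 = 87808 + 11907 = 99715
Delta = -16 * (99715) = -1595440
Delta mod 41 = 34

Delta = 34 (mod 41)


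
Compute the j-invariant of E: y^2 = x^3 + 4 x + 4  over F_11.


Delta = -16(4 a^3 + 27 b^2) mod 11 = 3
-1728 * (4 a)^3 = -1728 * (4*4)^3 mod 11 = 7
j = 7 * 3^(-1) mod 11 = 6

j = 6 (mod 11)


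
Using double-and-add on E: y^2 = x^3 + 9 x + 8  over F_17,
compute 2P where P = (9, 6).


k = 2 = 10_2 (binary, LSB first: 01)
Double-and-add from P = (9, 6):
  bit 0 = 0: acc unchanged = O
  bit 1 = 1: acc = O + (15, 4) = (15, 4)

2P = (15, 4)


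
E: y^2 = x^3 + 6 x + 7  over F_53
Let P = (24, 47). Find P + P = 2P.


Doubling: s = (3 x1^2 + a) / (2 y1)
s = (3*24^2 + 6) / (2*47) mod 53 = 41
x3 = s^2 - 2 x1 mod 53 = 41^2 - 2*24 = 43
y3 = s (x1 - x3) - y1 mod 53 = 41 * (24 - 43) - 47 = 22

2P = (43, 22)


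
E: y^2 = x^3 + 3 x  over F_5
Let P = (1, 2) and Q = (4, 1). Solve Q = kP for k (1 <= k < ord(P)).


Enumerate multiples of P until we hit Q = (4, 1):
  1P = (1, 2)
  2P = (4, 1)
Match found at i = 2.

k = 2


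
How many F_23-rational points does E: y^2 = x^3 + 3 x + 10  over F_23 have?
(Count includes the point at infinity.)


For each x in F_23, count y with y^2 = x^3 + 3 x + 10 mod 23:
  x = 2: RHS = 1, y in [1, 22]  -> 2 point(s)
  x = 3: RHS = 0, y in [0]  -> 1 point(s)
  x = 5: RHS = 12, y in [9, 14]  -> 2 point(s)
  x = 7: RHS = 6, y in [11, 12]  -> 2 point(s)
  x = 12: RHS = 3, y in [7, 16]  -> 2 point(s)
  x = 14: RHS = 13, y in [6, 17]  -> 2 point(s)
  x = 15: RHS = 3, y in [7, 16]  -> 2 point(s)
  x = 17: RHS = 6, y in [11, 12]  -> 2 point(s)
  x = 18: RHS = 8, y in [10, 13]  -> 2 point(s)
  x = 19: RHS = 3, y in [7, 16]  -> 2 point(s)
  x = 22: RHS = 6, y in [11, 12]  -> 2 point(s)
Affine points: 21. Add the point at infinity: total = 22.

#E(F_23) = 22


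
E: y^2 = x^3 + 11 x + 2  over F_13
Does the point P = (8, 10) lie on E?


Check whether y^2 = x^3 + 11 x + 2 (mod 13) for (x, y) = (8, 10).
LHS: y^2 = 10^2 mod 13 = 9
RHS: x^3 + 11 x + 2 = 8^3 + 11*8 + 2 mod 13 = 4
LHS != RHS

No, not on the curve


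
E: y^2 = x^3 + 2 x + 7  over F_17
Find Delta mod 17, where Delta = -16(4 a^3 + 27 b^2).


4 a^3 + 27 b^2 = 4*2^3 + 27*7^2 = 32 + 1323 = 1355
Delta = -16 * (1355) = -21680
Delta mod 17 = 12

Delta = 12 (mod 17)


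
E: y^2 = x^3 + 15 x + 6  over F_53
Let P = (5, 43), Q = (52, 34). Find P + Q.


P != Q, so use the chord formula.
s = (y2 - y1) / (x2 - x1) = (44) / (47) mod 53 = 28
x3 = s^2 - x1 - x2 mod 53 = 28^2 - 5 - 52 = 38
y3 = s (x1 - x3) - y1 mod 53 = 28 * (5 - 38) - 43 = 40

P + Q = (38, 40)


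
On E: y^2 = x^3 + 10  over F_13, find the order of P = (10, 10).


Compute successive multiples of P until we hit O:
  1P = (10, 10)
  2P = (10, 3)
  3P = O

ord(P) = 3


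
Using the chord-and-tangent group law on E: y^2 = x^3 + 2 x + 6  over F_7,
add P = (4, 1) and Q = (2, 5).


P != Q, so use the chord formula.
s = (y2 - y1) / (x2 - x1) = (4) / (5) mod 7 = 5
x3 = s^2 - x1 - x2 mod 7 = 5^2 - 4 - 2 = 5
y3 = s (x1 - x3) - y1 mod 7 = 5 * (4 - 5) - 1 = 1

P + Q = (5, 1)


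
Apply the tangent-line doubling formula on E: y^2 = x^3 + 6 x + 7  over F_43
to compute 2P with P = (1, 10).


Doubling: s = (3 x1^2 + a) / (2 y1)
s = (3*1^2 + 6) / (2*10) mod 43 = 37
x3 = s^2 - 2 x1 mod 43 = 37^2 - 2*1 = 34
y3 = s (x1 - x3) - y1 mod 43 = 37 * (1 - 34) - 10 = 16

2P = (34, 16)


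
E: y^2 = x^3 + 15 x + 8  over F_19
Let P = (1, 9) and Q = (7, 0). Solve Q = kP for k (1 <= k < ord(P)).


Enumerate multiples of P until we hit Q = (7, 0):
  1P = (1, 9)
  2P = (18, 12)
  3P = (7, 0)
Match found at i = 3.

k = 3


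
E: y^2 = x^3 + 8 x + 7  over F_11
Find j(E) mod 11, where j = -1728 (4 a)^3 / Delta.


Delta = -16(4 a^3 + 27 b^2) mod 11 = 8
-1728 * (4 a)^3 = -1728 * (4*8)^3 mod 11 = 1
j = 1 * 8^(-1) mod 11 = 7

j = 7 (mod 11)


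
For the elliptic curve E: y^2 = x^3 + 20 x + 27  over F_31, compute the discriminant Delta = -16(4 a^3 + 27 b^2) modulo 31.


4 a^3 + 27 b^2 = 4*20^3 + 27*27^2 = 32000 + 19683 = 51683
Delta = -16 * (51683) = -826928
Delta mod 31 = 28

Delta = 28 (mod 31)


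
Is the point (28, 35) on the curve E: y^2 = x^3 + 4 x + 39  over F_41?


Check whether y^2 = x^3 + 4 x + 39 (mod 41) for (x, y) = (28, 35).
LHS: y^2 = 35^2 mod 41 = 36
RHS: x^3 + 4 x + 39 = 28^3 + 4*28 + 39 mod 41 = 4
LHS != RHS

No, not on the curve


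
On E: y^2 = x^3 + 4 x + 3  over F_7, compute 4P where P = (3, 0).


k = 4 = 100_2 (binary, LSB first: 001)
Double-and-add from P = (3, 0):
  bit 0 = 0: acc unchanged = O
  bit 1 = 0: acc unchanged = O
  bit 2 = 1: acc = O + O = O

4P = O


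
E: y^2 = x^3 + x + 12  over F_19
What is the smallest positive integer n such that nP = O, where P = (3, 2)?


Compute successive multiples of P until we hit O:
  1P = (3, 2)
  2P = (5, 3)
  3P = (16, 1)
  4P = (9, 16)
  5P = (4, 2)
  6P = (12, 17)
  7P = (11, 10)
  8P = (6, 14)
  ... (continuing to 22P)
  22P = O

ord(P) = 22


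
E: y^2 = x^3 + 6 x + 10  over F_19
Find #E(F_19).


For each x in F_19, count y with y^2 = x^3 + 6 x + 10 mod 19:
  x = 1: RHS = 17, y in [6, 13]  -> 2 point(s)
  x = 2: RHS = 11, y in [7, 12]  -> 2 point(s)
  x = 3: RHS = 17, y in [6, 13]  -> 2 point(s)
  x = 8: RHS = 0, y in [0]  -> 1 point(s)
  x = 10: RHS = 6, y in [5, 14]  -> 2 point(s)
  x = 11: RHS = 1, y in [1, 18]  -> 2 point(s)
  x = 12: RHS = 5, y in [9, 10]  -> 2 point(s)
  x = 13: RHS = 5, y in [9, 10]  -> 2 point(s)
  x = 14: RHS = 7, y in [8, 11]  -> 2 point(s)
  x = 15: RHS = 17, y in [6, 13]  -> 2 point(s)
  x = 17: RHS = 9, y in [3, 16]  -> 2 point(s)
Affine points: 21. Add the point at infinity: total = 22.

#E(F_19) = 22


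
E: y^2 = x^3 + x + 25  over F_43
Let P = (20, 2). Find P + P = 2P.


Doubling: s = (3 x1^2 + a) / (2 y1)
s = (3*20^2 + 1) / (2*2) mod 43 = 10
x3 = s^2 - 2 x1 mod 43 = 10^2 - 2*20 = 17
y3 = s (x1 - x3) - y1 mod 43 = 10 * (20 - 17) - 2 = 28

2P = (17, 28)


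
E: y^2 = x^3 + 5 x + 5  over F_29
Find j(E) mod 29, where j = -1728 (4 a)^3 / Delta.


Delta = -16(4 a^3 + 27 b^2) mod 29 = 21
-1728 * (4 a)^3 = -1728 * (4*5)^3 mod 29 = 10
j = 10 * 21^(-1) mod 29 = 6

j = 6 (mod 29)


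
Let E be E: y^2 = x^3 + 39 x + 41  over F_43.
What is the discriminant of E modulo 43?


4 a^3 + 27 b^2 = 4*39^3 + 27*41^2 = 237276 + 45387 = 282663
Delta = -16 * (282663) = -4522608
Delta mod 43 = 3

Delta = 3 (mod 43)


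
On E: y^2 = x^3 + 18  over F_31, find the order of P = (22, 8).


Compute successive multiples of P until we hit O:
  1P = (22, 8)
  2P = (25, 22)
  3P = (23, 8)
  4P = (17, 23)
  5P = (1, 22)
  6P = (5, 22)
  7P = (5, 9)
  8P = (1, 9)
  ... (continuing to 13P)
  13P = O

ord(P) = 13


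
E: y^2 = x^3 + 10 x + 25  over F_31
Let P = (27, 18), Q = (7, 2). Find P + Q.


P != Q, so use the chord formula.
s = (y2 - y1) / (x2 - x1) = (15) / (11) mod 31 = 7
x3 = s^2 - x1 - x2 mod 31 = 7^2 - 27 - 7 = 15
y3 = s (x1 - x3) - y1 mod 31 = 7 * (27 - 15) - 18 = 4

P + Q = (15, 4)
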